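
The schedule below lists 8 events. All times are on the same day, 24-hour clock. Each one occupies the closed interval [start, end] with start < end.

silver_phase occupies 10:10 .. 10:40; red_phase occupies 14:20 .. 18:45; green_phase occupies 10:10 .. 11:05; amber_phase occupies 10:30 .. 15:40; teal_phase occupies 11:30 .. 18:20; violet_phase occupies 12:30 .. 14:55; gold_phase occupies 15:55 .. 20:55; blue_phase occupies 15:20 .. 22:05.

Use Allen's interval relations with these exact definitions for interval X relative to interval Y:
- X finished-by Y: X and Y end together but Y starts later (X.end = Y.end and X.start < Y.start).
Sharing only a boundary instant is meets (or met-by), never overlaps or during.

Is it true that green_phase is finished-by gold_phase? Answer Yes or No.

green_phase = [10:10, 11:05], gold_phase = [15:55, 20:55].
Actual relation of green_phase to gold_phase: before.
Asked whether 'finished-by' holds → No.

No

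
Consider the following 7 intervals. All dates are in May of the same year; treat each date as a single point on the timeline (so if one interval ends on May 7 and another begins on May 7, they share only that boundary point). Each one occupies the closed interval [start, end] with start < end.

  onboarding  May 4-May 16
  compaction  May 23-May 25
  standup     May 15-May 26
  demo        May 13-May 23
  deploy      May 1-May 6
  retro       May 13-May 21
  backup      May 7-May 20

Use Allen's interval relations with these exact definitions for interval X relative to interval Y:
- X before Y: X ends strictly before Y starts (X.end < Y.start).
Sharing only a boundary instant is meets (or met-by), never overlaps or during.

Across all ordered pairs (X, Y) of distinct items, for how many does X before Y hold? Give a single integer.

Checking all 42 ordered pairs for relation 'before'; matching pairs in alphabetical order:
(backup, compaction): backup before compaction ✓
(deploy, backup): deploy before backup ✓
(deploy, compaction): deploy before compaction ✓
(deploy, demo): deploy before demo ✓
(deploy, retro): deploy before retro ✓
(deploy, standup): deploy before standup ✓
(onboarding, compaction): onboarding before compaction ✓
(retro, compaction): retro before compaction ✓
Count: 8.

8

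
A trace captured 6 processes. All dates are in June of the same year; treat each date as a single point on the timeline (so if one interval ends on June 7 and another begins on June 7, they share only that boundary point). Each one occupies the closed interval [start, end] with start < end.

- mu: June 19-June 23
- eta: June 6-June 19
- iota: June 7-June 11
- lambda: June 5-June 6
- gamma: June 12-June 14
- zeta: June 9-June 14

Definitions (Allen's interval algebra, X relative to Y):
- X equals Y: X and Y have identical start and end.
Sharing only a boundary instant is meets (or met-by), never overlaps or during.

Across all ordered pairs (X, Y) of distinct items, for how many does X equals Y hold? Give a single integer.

0

Checking all 30 ordered pairs for relation 'equals'; matching pairs in alphabetical order:
No pair satisfies it.
Count: 0.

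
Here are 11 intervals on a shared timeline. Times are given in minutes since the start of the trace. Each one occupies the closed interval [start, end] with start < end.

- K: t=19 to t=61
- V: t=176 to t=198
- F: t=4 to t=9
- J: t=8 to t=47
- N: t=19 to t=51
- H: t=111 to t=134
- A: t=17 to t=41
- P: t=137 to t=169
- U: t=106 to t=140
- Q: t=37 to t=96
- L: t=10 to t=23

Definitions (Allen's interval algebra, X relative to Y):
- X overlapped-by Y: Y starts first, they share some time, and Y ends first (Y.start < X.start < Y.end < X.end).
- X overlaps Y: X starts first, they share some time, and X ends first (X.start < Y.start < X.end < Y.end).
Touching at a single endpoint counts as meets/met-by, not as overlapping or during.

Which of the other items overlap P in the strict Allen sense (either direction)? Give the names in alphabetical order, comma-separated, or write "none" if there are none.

Target P = [t=137, t=169].
A [t=17, t=41] → before → no.
F [t=4, t=9] → before → no.
H [t=111, t=134] → before → no.
J [t=8, t=47] → before → no.
K [t=19, t=61] → before → no.
L [t=10, t=23] → before → no.
N [t=19, t=51] → before → no.
Q [t=37, t=96] → before → no.
U [t=106, t=140] → overlaps → yes.
V [t=176, t=198] → after → no.
Result: U.

U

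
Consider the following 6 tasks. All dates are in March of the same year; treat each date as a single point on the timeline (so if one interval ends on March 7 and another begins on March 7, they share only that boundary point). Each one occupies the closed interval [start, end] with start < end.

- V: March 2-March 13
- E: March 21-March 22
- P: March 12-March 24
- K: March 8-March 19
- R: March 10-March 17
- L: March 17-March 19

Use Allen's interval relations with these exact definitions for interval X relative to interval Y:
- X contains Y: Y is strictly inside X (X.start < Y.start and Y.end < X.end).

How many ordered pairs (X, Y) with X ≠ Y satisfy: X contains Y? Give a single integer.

3

Checking all 30 ordered pairs for relation 'contains'; matching pairs in alphabetical order:
(K, R): K contains R ✓
(P, E): P contains E ✓
(P, L): P contains L ✓
Count: 3.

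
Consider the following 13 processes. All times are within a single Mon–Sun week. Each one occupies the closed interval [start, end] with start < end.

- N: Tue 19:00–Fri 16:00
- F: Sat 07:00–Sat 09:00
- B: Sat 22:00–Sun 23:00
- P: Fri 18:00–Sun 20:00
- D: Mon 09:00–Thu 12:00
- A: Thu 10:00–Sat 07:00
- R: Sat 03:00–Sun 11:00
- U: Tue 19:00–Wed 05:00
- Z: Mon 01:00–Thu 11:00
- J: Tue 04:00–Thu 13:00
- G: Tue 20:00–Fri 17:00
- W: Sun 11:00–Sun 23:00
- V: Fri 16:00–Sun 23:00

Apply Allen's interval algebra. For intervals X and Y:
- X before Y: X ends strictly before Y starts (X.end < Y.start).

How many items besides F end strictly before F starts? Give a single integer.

6

Target F = [Sat 07:00, Sat 09:00].
A [Thu 10:00, Sat 07:00] → meets → no.
B [Sat 22:00, Sun 23:00] → after → no.
D [Mon 09:00, Thu 12:00] → before → counts.
G [Tue 20:00, Fri 17:00] → before → counts.
J [Tue 04:00, Thu 13:00] → before → counts.
N [Tue 19:00, Fri 16:00] → before → counts.
P [Fri 18:00, Sun 20:00] → contains → no.
R [Sat 03:00, Sun 11:00] → contains → no.
U [Tue 19:00, Wed 05:00] → before → counts.
V [Fri 16:00, Sun 23:00] → contains → no.
W [Sun 11:00, Sun 23:00] → after → no.
Z [Mon 01:00, Thu 11:00] → before → counts.
Total: 6.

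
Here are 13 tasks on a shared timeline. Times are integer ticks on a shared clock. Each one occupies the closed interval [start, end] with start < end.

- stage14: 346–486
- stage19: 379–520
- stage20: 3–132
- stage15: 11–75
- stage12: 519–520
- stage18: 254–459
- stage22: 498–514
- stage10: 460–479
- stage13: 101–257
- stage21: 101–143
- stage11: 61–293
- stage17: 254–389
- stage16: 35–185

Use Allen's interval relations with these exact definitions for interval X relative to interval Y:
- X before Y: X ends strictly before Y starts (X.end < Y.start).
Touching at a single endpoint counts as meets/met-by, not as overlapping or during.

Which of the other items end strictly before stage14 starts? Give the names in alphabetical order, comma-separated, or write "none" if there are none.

stage11, stage13, stage15, stage16, stage20, stage21

Target stage14 = [346, 486].
stage10 [460, 479] → during → no.
stage11 [61, 293] → before → yes.
stage12 [519, 520] → after → no.
stage13 [101, 257] → before → yes.
stage15 [11, 75] → before → yes.
stage16 [35, 185] → before → yes.
stage17 [254, 389] → overlaps → no.
stage18 [254, 459] → overlaps → no.
stage19 [379, 520] → overlapped-by → no.
stage20 [3, 132] → before → yes.
stage21 [101, 143] → before → yes.
stage22 [498, 514] → after → no.
Result: stage11, stage13, stage15, stage16, stage20, stage21.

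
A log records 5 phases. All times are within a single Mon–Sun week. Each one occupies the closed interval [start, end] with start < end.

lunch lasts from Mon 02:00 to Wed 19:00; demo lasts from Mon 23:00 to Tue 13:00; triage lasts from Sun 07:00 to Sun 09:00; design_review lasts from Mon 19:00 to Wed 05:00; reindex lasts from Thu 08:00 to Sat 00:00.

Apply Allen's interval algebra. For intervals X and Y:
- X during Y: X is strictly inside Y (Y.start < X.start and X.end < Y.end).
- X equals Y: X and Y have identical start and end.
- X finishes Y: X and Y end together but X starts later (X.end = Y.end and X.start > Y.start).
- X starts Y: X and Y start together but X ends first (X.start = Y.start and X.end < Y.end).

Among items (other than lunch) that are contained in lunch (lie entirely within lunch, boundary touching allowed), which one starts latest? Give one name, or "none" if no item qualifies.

demo

Target lunch = [Mon 02:00, Wed 19:00].
demo [Mon 23:00, Tue 13:00] → during → candidate.
design_review [Mon 19:00, Wed 05:00] → during → candidate.
reindex [Thu 08:00, Sat 00:00] → after → excluded.
triage [Sun 07:00, Sun 09:00] → after → excluded.
Among candidates, latest start is Mon 23:00 → demo.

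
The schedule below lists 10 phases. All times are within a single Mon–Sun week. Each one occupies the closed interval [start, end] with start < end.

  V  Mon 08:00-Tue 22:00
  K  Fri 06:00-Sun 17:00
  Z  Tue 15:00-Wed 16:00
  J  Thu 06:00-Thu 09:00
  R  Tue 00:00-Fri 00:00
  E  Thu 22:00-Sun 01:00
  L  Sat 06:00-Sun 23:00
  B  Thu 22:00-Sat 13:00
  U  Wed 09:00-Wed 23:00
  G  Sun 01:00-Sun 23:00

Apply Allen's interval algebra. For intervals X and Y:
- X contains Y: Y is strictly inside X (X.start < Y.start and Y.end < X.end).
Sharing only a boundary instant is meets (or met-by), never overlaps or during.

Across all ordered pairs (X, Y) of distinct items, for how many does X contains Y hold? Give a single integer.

Checking all 90 ordered pairs for relation 'contains'; matching pairs in alphabetical order:
(R, J): R contains J ✓
(R, U): R contains U ✓
(R, Z): R contains Z ✓
Count: 3.

3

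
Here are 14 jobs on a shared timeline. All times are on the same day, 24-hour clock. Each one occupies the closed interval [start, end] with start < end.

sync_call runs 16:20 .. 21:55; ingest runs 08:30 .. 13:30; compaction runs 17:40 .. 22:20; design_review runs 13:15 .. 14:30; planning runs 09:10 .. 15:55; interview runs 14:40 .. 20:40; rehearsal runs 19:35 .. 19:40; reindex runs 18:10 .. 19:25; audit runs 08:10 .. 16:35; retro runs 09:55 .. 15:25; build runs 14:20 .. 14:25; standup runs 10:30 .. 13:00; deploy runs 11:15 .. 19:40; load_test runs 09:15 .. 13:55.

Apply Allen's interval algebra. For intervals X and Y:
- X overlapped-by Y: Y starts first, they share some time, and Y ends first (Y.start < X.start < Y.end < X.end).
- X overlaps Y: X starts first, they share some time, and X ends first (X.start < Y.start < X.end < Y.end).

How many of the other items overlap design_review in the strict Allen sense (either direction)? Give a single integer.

Target design_review = [13:15, 14:30].
audit [08:10, 16:35] → contains → no.
build [14:20, 14:25] → during → no.
compaction [17:40, 22:20] → after → no.
deploy [11:15, 19:40] → contains → no.
ingest [08:30, 13:30] → overlaps → counts.
interview [14:40, 20:40] → after → no.
load_test [09:15, 13:55] → overlaps → counts.
planning [09:10, 15:55] → contains → no.
rehearsal [19:35, 19:40] → after → no.
reindex [18:10, 19:25] → after → no.
retro [09:55, 15:25] → contains → no.
standup [10:30, 13:00] → before → no.
sync_call [16:20, 21:55] → after → no.
Total: 2.

2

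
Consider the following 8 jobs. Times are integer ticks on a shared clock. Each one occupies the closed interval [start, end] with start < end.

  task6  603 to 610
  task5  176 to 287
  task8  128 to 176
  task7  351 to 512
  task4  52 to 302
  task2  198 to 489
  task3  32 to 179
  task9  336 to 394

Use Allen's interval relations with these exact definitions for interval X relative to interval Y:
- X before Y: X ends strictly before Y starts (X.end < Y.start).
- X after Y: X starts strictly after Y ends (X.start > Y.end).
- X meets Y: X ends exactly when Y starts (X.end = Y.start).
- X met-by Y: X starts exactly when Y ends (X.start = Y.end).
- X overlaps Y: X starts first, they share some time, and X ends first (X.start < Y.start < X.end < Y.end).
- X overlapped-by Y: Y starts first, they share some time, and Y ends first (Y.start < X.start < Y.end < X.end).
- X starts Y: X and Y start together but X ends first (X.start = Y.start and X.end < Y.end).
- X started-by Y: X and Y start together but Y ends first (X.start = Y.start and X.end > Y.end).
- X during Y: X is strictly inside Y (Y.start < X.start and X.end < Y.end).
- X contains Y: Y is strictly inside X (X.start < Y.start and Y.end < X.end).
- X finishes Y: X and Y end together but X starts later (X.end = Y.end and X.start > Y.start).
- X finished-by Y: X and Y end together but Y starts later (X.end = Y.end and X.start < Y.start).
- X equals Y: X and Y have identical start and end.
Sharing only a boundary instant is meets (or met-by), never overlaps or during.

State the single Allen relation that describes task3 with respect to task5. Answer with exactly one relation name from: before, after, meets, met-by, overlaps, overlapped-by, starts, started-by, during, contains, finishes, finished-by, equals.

overlaps

task3 = [32, 179]; task5 = [176, 287].
Compare endpoints: task3.start < task5.start, task3.start < task5.end, task3.end > task5.start, task3.end < task5.end.
That pattern is 'overlaps'.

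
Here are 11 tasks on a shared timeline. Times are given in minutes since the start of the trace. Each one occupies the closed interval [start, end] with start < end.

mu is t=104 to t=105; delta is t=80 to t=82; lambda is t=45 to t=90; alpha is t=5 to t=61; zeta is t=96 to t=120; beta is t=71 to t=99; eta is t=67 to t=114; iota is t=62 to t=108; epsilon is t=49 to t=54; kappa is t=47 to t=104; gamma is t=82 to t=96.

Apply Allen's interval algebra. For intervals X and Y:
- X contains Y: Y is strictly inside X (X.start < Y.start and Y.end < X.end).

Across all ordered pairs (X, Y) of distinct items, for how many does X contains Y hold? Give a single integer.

18

Checking all 110 ordered pairs for relation 'contains'; matching pairs in alphabetical order:
(alpha, epsilon): alpha contains epsilon ✓
(beta, delta): beta contains delta ✓
(beta, gamma): beta contains gamma ✓
(eta, beta): eta contains beta ✓
(eta, delta): eta contains delta ✓
(eta, gamma): eta contains gamma ✓
(eta, mu): eta contains mu ✓
(iota, beta): iota contains beta ✓
(iota, delta): iota contains delta ✓
(iota, gamma): iota contains gamma ✓
(iota, mu): iota contains mu ✓
(kappa, beta): kappa contains beta ✓
(kappa, delta): kappa contains delta ✓
(kappa, epsilon): kappa contains epsilon ✓
(kappa, gamma): kappa contains gamma ✓
(lambda, delta): lambda contains delta ✓
(lambda, epsilon): lambda contains epsilon ✓
(zeta, mu): zeta contains mu ✓
Count: 18.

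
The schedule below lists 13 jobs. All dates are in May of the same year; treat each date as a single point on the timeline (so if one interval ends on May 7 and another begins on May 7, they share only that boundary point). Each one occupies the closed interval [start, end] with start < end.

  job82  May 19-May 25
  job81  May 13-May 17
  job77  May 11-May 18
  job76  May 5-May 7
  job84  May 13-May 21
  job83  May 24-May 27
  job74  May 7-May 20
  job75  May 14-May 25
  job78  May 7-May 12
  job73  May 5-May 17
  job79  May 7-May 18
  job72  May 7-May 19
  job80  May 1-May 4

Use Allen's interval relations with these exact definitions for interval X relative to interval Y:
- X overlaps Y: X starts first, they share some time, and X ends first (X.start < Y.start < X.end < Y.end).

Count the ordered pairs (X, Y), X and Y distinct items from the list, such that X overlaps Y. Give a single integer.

21

Checking all 156 ordered pairs for relation 'overlaps'; matching pairs in alphabetical order:
(job72, job75): job72 overlaps job75 ✓
(job72, job84): job72 overlaps job84 ✓
(job73, job72): job73 overlaps job72 ✓
(job73, job74): job73 overlaps job74 ✓
(job73, job75): job73 overlaps job75 ✓
(job73, job77): job73 overlaps job77 ✓
(job73, job79): job73 overlaps job79 ✓
(job73, job84): job73 overlaps job84 ✓
(job74, job75): job74 overlaps job75 ✓
(job74, job82): job74 overlaps job82 ✓
(job74, job84): job74 overlaps job84 ✓
(job75, job83): job75 overlaps job83 ✓
(job77, job75): job77 overlaps job75 ✓
(job77, job84): job77 overlaps job84 ✓
(job78, job77): job78 overlaps job77 ✓
(job79, job75): job79 overlaps job75 ✓
(job79, job84): job79 overlaps job84 ✓
(job81, job75): job81 overlaps job75 ✓
(job82, job83): job82 overlaps job83 ✓
(job84, job75): job84 overlaps job75 ✓
(job84, job82): job84 overlaps job82 ✓
Count: 21.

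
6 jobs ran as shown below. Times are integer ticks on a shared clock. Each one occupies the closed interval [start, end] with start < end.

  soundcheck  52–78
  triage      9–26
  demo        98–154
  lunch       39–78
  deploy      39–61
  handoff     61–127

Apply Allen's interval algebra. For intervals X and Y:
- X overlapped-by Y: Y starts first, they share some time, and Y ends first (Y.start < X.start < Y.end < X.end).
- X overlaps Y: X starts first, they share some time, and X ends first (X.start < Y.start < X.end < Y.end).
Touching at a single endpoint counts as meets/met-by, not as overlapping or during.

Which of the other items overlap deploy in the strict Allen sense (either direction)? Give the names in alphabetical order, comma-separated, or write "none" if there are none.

soundcheck

Target deploy = [39, 61].
demo [98, 154] → after → no.
handoff [61, 127] → met-by → no.
lunch [39, 78] → started-by → no.
soundcheck [52, 78] → overlapped-by → yes.
triage [9, 26] → before → no.
Result: soundcheck.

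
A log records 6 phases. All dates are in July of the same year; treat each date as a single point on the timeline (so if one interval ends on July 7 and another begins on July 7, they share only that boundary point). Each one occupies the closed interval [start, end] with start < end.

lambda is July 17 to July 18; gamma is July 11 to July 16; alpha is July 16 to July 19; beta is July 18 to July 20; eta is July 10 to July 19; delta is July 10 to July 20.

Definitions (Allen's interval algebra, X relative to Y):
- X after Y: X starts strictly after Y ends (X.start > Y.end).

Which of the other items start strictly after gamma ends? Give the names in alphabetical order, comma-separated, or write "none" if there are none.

beta, lambda

Target gamma = [July 11, July 16].
alpha [July 16, July 19] → met-by → no.
beta [July 18, July 20] → after → yes.
delta [July 10, July 20] → contains → no.
eta [July 10, July 19] → contains → no.
lambda [July 17, July 18] → after → yes.
Result: beta, lambda.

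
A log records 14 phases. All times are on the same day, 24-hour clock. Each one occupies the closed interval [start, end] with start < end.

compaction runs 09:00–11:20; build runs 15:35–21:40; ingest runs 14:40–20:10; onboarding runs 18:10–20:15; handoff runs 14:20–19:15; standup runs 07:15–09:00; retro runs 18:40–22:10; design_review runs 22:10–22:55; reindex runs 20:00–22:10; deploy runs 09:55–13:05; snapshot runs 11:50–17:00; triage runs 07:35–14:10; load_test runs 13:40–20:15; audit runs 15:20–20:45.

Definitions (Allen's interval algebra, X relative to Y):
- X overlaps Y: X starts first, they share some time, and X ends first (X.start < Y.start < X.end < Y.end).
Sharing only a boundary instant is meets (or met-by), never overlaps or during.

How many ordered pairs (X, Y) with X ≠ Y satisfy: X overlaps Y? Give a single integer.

31

Checking all 182 ordered pairs for relation 'overlaps'; matching pairs in alphabetical order:
(audit, build): audit overlaps build ✓
(audit, reindex): audit overlaps reindex ✓
(audit, retro): audit overlaps retro ✓
(build, reindex): build overlaps reindex ✓
(build, retro): build overlaps retro ✓
(compaction, deploy): compaction overlaps deploy ✓
(deploy, snapshot): deploy overlaps snapshot ✓
(handoff, audit): handoff overlaps audit ✓
(handoff, build): handoff overlaps build ✓
(handoff, ingest): handoff overlaps ingest ✓
(handoff, onboarding): handoff overlaps onboarding ✓
(handoff, retro): handoff overlaps retro ✓
(ingest, audit): ingest overlaps audit ✓
(ingest, build): ingest overlaps build ✓
(ingest, onboarding): ingest overlaps onboarding ✓
(ingest, reindex): ingest overlaps reindex ✓
(ingest, retro): ingest overlaps retro ✓
(load_test, audit): load_test overlaps audit ✓
(load_test, build): load_test overlaps build ✓
(load_test, reindex): load_test overlaps reindex ✓
(load_test, retro): load_test overlaps retro ✓
(onboarding, reindex): onboarding overlaps reindex ✓
(onboarding, retro): onboarding overlaps retro ✓
(snapshot, audit): snapshot overlaps audit ✓
... plus 7 further pairs not listed.
Count: 31.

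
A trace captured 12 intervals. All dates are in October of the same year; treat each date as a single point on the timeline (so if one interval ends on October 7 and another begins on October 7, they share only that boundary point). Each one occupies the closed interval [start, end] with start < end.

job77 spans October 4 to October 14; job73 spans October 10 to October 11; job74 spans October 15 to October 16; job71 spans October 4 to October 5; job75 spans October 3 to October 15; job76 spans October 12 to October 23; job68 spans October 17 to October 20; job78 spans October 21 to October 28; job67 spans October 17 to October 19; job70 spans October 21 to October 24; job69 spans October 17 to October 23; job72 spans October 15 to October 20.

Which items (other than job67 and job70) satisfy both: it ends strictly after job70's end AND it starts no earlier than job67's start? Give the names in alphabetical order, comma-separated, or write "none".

Conditions: its end is strictly after job70's end (X.end > October 24) AND its start is no earlier than job67's start (X.start >= October 17).
job68: end October 20 > October 24? ✗; start October 17 >= October 17? ✓ → no.
job69: end October 23 > October 24? ✗; start October 17 >= October 17? ✓ → no.
job71: end October 5 > October 24? ✗; start October 4 >= October 17? ✗ → no.
job72: end October 20 > October 24? ✗; start October 15 >= October 17? ✗ → no.
job73: end October 11 > October 24? ✗; start October 10 >= October 17? ✗ → no.
job74: end October 16 > October 24? ✗; start October 15 >= October 17? ✗ → no.
job75: end October 15 > October 24? ✗; start October 3 >= October 17? ✗ → no.
job76: end October 23 > October 24? ✗; start October 12 >= October 17? ✗ → no.
job77: end October 14 > October 24? ✗; start October 4 >= October 17? ✗ → no.
job78: end October 28 > October 24? ✓; start October 21 >= October 17? ✓ → yes.
Result: job78.

job78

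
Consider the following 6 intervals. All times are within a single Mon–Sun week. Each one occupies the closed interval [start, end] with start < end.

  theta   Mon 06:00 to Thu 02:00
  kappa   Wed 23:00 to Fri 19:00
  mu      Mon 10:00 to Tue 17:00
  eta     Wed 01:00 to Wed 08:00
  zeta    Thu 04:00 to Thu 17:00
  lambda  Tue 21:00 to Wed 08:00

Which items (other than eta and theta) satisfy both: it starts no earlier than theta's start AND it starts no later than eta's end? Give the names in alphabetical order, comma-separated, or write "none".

Conditions: its start is no earlier than theta's start (X.start >= Mon 06:00) AND its start is no later than eta's end (X.start <= Wed 08:00).
kappa: start Wed 23:00 >= Mon 06:00? ✓; start Wed 23:00 <= Wed 08:00? ✗ → no.
lambda: start Tue 21:00 >= Mon 06:00? ✓; start Tue 21:00 <= Wed 08:00? ✓ → yes.
mu: start Mon 10:00 >= Mon 06:00? ✓; start Mon 10:00 <= Wed 08:00? ✓ → yes.
zeta: start Thu 04:00 >= Mon 06:00? ✓; start Thu 04:00 <= Wed 08:00? ✗ → no.
Result: lambda, mu.

lambda, mu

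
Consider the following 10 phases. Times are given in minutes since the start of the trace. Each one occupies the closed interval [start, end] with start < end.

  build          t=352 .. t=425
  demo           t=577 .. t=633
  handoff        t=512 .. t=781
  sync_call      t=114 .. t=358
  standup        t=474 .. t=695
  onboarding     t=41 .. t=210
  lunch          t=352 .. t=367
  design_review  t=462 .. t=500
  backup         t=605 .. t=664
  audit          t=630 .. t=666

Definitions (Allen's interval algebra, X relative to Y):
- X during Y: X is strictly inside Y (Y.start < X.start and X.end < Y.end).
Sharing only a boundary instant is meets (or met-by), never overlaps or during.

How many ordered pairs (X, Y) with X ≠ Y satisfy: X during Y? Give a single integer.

6

Checking all 90 ordered pairs for relation 'during'; matching pairs in alphabetical order:
(audit, handoff): audit during handoff ✓
(audit, standup): audit during standup ✓
(backup, handoff): backup during handoff ✓
(backup, standup): backup during standup ✓
(demo, handoff): demo during handoff ✓
(demo, standup): demo during standup ✓
Count: 6.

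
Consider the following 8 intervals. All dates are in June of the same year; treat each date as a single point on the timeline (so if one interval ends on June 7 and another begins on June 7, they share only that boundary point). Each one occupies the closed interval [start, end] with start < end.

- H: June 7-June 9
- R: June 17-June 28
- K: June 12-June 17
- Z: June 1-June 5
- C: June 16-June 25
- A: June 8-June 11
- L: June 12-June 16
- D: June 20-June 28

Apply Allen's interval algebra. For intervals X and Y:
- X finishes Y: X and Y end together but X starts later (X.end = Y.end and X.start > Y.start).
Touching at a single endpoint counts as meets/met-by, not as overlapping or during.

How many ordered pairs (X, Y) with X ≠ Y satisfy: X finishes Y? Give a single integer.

1

Checking all 56 ordered pairs for relation 'finishes'; matching pairs in alphabetical order:
(D, R): D finishes R ✓
Count: 1.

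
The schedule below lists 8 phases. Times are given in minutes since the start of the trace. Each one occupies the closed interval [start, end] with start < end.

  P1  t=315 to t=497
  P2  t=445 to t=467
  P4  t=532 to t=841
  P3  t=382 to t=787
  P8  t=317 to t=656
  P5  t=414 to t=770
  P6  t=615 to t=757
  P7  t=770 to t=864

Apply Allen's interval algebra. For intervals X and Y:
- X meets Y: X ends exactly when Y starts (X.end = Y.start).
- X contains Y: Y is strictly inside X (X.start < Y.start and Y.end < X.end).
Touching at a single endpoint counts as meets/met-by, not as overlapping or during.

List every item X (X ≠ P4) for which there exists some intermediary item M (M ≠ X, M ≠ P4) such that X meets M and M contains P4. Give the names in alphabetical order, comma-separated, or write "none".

none

Target P4 = [t=532, t=841].
Intermediaries M with M contains P4: none.
Union: none.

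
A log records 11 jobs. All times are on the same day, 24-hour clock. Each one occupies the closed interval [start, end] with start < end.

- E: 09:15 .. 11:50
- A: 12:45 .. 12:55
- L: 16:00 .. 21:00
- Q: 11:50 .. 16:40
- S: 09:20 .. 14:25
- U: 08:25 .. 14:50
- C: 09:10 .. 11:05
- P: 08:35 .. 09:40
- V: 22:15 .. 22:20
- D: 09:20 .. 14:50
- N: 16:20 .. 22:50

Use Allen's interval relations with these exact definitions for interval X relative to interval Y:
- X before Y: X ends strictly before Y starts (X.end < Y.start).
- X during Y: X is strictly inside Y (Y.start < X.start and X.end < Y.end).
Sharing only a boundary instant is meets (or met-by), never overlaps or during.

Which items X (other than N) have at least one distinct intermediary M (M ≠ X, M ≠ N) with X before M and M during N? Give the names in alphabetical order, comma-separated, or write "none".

Target N = [16:20, 22:50].
Intermediaries M with M during N: V.
Via V — items with X before V: A, C, D, E, L, P, Q, S, U.
Union: A, C, D, E, L, P, Q, S, U.

A, C, D, E, L, P, Q, S, U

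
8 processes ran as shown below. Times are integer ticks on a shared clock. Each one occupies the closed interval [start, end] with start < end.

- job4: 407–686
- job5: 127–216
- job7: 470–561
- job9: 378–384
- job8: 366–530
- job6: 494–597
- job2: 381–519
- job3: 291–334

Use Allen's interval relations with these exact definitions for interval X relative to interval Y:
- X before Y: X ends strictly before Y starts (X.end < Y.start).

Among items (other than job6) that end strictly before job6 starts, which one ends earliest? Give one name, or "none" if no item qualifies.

job5

Target job6 = [494, 597].
job2 [381, 519] → overlaps → excluded.
job3 [291, 334] → before → candidate.
job4 [407, 686] → contains → excluded.
job5 [127, 216] → before → candidate.
job7 [470, 561] → overlaps → excluded.
job8 [366, 530] → overlaps → excluded.
job9 [378, 384] → before → candidate.
Among candidates, earliest end is 216 → job5.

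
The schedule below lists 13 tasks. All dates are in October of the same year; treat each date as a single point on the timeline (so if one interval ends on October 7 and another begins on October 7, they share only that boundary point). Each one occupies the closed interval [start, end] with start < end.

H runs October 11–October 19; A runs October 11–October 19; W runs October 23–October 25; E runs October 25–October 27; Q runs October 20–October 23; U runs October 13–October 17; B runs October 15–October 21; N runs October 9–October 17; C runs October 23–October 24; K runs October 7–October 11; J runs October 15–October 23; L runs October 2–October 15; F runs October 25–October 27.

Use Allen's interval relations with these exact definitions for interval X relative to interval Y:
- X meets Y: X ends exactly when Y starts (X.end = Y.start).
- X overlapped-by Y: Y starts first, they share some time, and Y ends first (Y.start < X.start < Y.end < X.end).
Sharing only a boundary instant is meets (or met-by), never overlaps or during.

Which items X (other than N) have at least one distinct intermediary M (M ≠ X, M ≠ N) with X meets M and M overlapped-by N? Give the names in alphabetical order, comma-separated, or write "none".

K, L

Target N = [October 9, October 17].
Intermediaries M with M overlapped-by N: A, B, H, J.
Via A — items with X meets A: K.
Via B — items with X meets B: L.
Via H — items with X meets H: K.
Via J — items with X meets J: L.
Union: K, L.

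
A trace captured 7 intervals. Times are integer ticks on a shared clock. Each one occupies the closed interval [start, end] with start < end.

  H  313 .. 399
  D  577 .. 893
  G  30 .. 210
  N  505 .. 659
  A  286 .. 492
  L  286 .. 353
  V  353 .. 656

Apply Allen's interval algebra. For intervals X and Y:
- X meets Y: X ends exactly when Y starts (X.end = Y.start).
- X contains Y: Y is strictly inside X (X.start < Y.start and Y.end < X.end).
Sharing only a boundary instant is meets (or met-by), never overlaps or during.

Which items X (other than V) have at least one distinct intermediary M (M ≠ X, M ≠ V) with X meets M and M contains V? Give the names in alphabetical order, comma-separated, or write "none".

Target V = [353, 656].
Intermediaries M with M contains V: none.
Union: none.

none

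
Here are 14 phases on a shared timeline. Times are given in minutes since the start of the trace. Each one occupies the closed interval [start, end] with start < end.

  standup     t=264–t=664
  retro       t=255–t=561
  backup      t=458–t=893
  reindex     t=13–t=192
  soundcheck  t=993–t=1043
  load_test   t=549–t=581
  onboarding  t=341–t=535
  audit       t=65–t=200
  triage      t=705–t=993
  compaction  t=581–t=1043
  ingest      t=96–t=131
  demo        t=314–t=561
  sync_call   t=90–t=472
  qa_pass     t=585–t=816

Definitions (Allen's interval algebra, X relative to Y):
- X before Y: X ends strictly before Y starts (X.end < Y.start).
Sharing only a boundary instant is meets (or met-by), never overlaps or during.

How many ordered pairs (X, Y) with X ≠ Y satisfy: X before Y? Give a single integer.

Checking all 182 ordered pairs for relation 'before'; matching pairs in alphabetical order:
(audit, backup): audit before backup ✓
(audit, compaction): audit before compaction ✓
(audit, demo): audit before demo ✓
(audit, load_test): audit before load_test ✓
(audit, onboarding): audit before onboarding ✓
(audit, qa_pass): audit before qa_pass ✓
(audit, retro): audit before retro ✓
(audit, soundcheck): audit before soundcheck ✓
(audit, standup): audit before standup ✓
(audit, triage): audit before triage ✓
(backup, soundcheck): backup before soundcheck ✓
(demo, compaction): demo before compaction ✓
(demo, qa_pass): demo before qa_pass ✓
(demo, soundcheck): demo before soundcheck ✓
(demo, triage): demo before triage ✓
(ingest, backup): ingest before backup ✓
(ingest, compaction): ingest before compaction ✓
(ingest, demo): ingest before demo ✓
(ingest, load_test): ingest before load_test ✓
(ingest, onboarding): ingest before onboarding ✓
(ingest, qa_pass): ingest before qa_pass ✓
(ingest, retro): ingest before retro ✓
(ingest, soundcheck): ingest before soundcheck ✓
(ingest, standup): ingest before standup ✓
... plus 31 further pairs not listed.
Count: 55.

55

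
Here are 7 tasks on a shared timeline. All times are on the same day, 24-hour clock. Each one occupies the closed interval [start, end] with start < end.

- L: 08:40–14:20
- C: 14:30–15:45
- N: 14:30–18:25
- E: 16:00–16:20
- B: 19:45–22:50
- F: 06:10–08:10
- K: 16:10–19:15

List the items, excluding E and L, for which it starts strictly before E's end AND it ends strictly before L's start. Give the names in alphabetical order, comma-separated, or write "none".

F

Conditions: its start is strictly before E's end (X.start < 16:20) AND its end is strictly before L's start (X.end < 08:40).
B: start 19:45 < 16:20? ✗; end 22:50 < 08:40? ✗ → no.
C: start 14:30 < 16:20? ✓; end 15:45 < 08:40? ✗ → no.
F: start 06:10 < 16:20? ✓; end 08:10 < 08:40? ✓ → yes.
K: start 16:10 < 16:20? ✓; end 19:15 < 08:40? ✗ → no.
N: start 14:30 < 16:20? ✓; end 18:25 < 08:40? ✗ → no.
Result: F.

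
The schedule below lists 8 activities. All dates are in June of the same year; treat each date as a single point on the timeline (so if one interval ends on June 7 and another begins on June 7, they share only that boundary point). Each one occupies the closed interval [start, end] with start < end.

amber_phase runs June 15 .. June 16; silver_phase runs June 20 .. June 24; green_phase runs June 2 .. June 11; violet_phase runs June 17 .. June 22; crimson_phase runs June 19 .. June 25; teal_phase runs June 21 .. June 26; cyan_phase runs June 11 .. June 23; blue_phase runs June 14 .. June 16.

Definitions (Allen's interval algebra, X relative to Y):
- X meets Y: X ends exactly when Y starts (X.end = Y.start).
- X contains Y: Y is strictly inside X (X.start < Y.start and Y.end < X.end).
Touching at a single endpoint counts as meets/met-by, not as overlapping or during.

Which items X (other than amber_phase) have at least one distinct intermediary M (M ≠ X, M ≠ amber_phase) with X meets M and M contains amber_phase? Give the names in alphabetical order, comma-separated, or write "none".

Target amber_phase = [June 15, June 16].
Intermediaries M with M contains amber_phase: cyan_phase.
Via cyan_phase — items with X meets cyan_phase: green_phase.
Union: green_phase.

green_phase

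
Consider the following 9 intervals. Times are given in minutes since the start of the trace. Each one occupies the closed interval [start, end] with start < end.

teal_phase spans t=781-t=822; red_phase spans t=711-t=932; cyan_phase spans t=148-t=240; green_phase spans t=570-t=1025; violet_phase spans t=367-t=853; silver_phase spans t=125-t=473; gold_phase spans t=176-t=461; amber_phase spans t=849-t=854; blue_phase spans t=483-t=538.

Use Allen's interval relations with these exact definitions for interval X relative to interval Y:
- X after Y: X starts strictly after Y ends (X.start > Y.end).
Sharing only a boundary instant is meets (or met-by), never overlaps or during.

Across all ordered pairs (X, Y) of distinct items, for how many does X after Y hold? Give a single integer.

21

Checking all 72 ordered pairs for relation 'after'; matching pairs in alphabetical order:
(amber_phase, blue_phase): amber_phase after blue_phase ✓
(amber_phase, cyan_phase): amber_phase after cyan_phase ✓
(amber_phase, gold_phase): amber_phase after gold_phase ✓
(amber_phase, silver_phase): amber_phase after silver_phase ✓
(amber_phase, teal_phase): amber_phase after teal_phase ✓
(blue_phase, cyan_phase): blue_phase after cyan_phase ✓
(blue_phase, gold_phase): blue_phase after gold_phase ✓
(blue_phase, silver_phase): blue_phase after silver_phase ✓
(green_phase, blue_phase): green_phase after blue_phase ✓
(green_phase, cyan_phase): green_phase after cyan_phase ✓
(green_phase, gold_phase): green_phase after gold_phase ✓
(green_phase, silver_phase): green_phase after silver_phase ✓
(red_phase, blue_phase): red_phase after blue_phase ✓
(red_phase, cyan_phase): red_phase after cyan_phase ✓
(red_phase, gold_phase): red_phase after gold_phase ✓
(red_phase, silver_phase): red_phase after silver_phase ✓
(teal_phase, blue_phase): teal_phase after blue_phase ✓
(teal_phase, cyan_phase): teal_phase after cyan_phase ✓
(teal_phase, gold_phase): teal_phase after gold_phase ✓
(teal_phase, silver_phase): teal_phase after silver_phase ✓
(violet_phase, cyan_phase): violet_phase after cyan_phase ✓
Count: 21.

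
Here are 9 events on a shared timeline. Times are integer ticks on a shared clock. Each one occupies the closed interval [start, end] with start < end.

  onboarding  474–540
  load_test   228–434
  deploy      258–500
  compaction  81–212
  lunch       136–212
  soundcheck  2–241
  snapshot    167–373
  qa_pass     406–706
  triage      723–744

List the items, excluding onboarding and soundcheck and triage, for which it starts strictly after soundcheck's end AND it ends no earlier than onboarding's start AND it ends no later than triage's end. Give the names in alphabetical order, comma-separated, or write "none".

deploy, qa_pass

Conditions: its start is strictly after soundcheck's end (X.start > 241) AND its end is no earlier than onboarding's start (X.end >= 474) AND its end is no later than triage's end (X.end <= 744).
compaction: start 81 > 241? ✗; end 212 >= 474? ✗; end 212 <= 744? ✓ → no.
deploy: start 258 > 241? ✓; end 500 >= 474? ✓; end 500 <= 744? ✓ → yes.
load_test: start 228 > 241? ✗; end 434 >= 474? ✗; end 434 <= 744? ✓ → no.
lunch: start 136 > 241? ✗; end 212 >= 474? ✗; end 212 <= 744? ✓ → no.
qa_pass: start 406 > 241? ✓; end 706 >= 474? ✓; end 706 <= 744? ✓ → yes.
snapshot: start 167 > 241? ✗; end 373 >= 474? ✗; end 373 <= 744? ✓ → no.
Result: deploy, qa_pass.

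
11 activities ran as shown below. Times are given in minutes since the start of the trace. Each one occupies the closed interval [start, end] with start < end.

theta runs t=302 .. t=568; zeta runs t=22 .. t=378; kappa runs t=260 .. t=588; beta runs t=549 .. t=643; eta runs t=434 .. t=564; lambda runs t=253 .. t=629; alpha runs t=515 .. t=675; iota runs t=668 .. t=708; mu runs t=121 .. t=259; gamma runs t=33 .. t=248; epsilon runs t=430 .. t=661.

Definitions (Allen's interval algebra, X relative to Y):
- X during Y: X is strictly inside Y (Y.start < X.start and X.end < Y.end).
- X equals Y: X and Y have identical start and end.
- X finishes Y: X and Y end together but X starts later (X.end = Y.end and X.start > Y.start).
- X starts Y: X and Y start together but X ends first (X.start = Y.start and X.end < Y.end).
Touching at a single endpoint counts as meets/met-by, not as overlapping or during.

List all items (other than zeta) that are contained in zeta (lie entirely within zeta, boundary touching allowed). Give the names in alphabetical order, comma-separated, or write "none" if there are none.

gamma, mu

Target zeta = [t=22, t=378].
alpha [t=515, t=675] → after → no.
beta [t=549, t=643] → after → no.
epsilon [t=430, t=661] → after → no.
eta [t=434, t=564] → after → no.
gamma [t=33, t=248] → during → yes.
iota [t=668, t=708] → after → no.
kappa [t=260, t=588] → overlapped-by → no.
lambda [t=253, t=629] → overlapped-by → no.
mu [t=121, t=259] → during → yes.
theta [t=302, t=568] → overlapped-by → no.
Result: gamma, mu.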